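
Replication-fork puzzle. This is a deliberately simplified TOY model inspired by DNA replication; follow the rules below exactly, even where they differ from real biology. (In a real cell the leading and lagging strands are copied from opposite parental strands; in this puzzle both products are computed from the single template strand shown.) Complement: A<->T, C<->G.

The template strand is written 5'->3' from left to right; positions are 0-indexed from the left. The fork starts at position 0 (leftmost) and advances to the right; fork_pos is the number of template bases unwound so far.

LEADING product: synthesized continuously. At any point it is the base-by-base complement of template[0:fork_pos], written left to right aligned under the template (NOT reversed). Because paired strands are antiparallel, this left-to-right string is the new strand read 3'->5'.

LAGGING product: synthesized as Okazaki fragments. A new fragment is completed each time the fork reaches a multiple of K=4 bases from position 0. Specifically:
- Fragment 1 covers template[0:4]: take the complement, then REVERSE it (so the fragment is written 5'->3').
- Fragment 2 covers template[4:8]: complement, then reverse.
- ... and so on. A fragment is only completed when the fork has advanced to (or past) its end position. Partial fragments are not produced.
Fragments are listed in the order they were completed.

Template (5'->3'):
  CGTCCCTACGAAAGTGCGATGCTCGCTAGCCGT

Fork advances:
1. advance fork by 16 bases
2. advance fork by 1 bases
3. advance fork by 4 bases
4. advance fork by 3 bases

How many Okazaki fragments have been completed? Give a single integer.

Step 1: advance 16 -> fork_pos = 0 + 16 = 16. Reached multiple(s) of 4: 4, 8, 12, 16 -> fragments 1-4 completed (4 total).
Step 2: advance 1 -> fork_pos = 16 + 1 = 17. Next multiple of 4 is 20 (not reached); still 4 fragment(s).
Step 3: advance 4 -> fork_pos = 17 + 4 = 21. Reached multiple(s) of 4: 20 -> fragment 5 completed (5 total).
Step 4: advance 3 -> fork_pos = 21 + 3 = 24. Reached multiple(s) of 4: 24 -> fragment 6 completed (6 total).
Check: final fork_pos = 24; the multiples of 4 that are <= 24 are 4..24 -> 24 // 4 = 6 completed fragment(s).

Answer: 6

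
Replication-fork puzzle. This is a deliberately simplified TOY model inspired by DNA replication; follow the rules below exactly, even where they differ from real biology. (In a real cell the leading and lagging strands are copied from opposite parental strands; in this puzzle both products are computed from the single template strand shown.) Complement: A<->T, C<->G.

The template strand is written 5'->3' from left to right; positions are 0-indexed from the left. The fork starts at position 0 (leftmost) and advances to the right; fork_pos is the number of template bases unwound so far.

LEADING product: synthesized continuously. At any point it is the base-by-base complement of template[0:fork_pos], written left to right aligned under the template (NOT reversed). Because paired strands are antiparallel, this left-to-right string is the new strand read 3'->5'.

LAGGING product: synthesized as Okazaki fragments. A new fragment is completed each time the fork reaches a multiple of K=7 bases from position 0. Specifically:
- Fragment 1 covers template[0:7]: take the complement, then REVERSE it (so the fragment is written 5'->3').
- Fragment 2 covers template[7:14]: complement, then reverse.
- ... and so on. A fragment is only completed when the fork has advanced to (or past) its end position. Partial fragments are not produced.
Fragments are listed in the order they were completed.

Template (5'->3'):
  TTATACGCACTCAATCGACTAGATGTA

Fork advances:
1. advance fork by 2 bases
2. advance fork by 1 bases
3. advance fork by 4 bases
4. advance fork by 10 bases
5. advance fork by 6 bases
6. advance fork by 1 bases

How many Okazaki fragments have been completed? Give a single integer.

Step 1: advance 2 -> fork_pos = 0 + 2 = 2. Next multiple of 7 is 7 (not reached); still 0 fragment(s).
Step 2: advance 1 -> fork_pos = 2 + 1 = 3. Next multiple of 7 is 7 (not reached); still 0 fragment(s).
Step 3: advance 4 -> fork_pos = 3 + 4 = 7. Reached multiple(s) of 7: 7 -> fragment 1 completed (1 total).
Step 4: advance 10 -> fork_pos = 7 + 10 = 17. Reached multiple(s) of 7: 14 -> fragment 2 completed (2 total).
Step 5: advance 6 -> fork_pos = 17 + 6 = 23. Reached multiple(s) of 7: 21 -> fragment 3 completed (3 total).
Step 6: advance 1 -> fork_pos = 23 + 1 = 24. Next multiple of 7 is 28 (not reached); still 3 fragment(s).
Check: final fork_pos = 24; the multiples of 7 that are <= 24 are 7..21 -> 24 // 7 = 3 completed fragment(s).

Answer: 3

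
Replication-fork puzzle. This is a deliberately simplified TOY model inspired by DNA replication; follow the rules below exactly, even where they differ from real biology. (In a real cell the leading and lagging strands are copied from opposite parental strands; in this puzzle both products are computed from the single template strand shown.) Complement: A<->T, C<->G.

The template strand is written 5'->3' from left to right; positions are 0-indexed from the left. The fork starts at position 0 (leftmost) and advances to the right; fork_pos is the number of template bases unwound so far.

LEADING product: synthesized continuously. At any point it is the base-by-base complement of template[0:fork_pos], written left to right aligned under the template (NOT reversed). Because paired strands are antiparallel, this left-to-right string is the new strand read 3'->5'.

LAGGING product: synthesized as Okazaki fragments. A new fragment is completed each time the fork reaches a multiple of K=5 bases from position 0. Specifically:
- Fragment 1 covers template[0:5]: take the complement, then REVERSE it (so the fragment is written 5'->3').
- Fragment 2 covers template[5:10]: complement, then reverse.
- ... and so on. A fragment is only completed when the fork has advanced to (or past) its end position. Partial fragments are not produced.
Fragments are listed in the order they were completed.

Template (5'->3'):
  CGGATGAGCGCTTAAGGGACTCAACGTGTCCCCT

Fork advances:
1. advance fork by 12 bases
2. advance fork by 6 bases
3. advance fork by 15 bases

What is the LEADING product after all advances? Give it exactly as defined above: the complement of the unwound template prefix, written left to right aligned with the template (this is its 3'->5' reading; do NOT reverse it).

Step 1: advance 12 -> fork_pos = 0 + 12 = 12.
Step 2: advance 6 -> fork_pos = 12 + 6 = 18.
Step 3: advance 15 -> fork_pos = 18 + 15 = 33.
Unwound prefix: template[0:33] = CGGATGAGCGCTTAAGGGACTCAACGTGTCCCC
Complement it base by base (A<->T, C<->G), keeping left-to-right order:
  [0:5] CGGAT -> GCCTA
  [5:10] GAGCG -> CTCGC
  [10:15] CTTAA -> GAATT
  [15:20] GGGAC -> CCCTG
  [20:25] TCAAC -> AGTTG
  [25:30] GTGTC -> CACAG
  [30:33] CCC -> GGG
Concatenate: GCCTACTCGCGAATTCCCTGAGTTGCACAGGGG (length 33; written aligned with the template, i.e. 3'->5').

Answer: GCCTACTCGCGAATTCCCTGAGTTGCACAGGGG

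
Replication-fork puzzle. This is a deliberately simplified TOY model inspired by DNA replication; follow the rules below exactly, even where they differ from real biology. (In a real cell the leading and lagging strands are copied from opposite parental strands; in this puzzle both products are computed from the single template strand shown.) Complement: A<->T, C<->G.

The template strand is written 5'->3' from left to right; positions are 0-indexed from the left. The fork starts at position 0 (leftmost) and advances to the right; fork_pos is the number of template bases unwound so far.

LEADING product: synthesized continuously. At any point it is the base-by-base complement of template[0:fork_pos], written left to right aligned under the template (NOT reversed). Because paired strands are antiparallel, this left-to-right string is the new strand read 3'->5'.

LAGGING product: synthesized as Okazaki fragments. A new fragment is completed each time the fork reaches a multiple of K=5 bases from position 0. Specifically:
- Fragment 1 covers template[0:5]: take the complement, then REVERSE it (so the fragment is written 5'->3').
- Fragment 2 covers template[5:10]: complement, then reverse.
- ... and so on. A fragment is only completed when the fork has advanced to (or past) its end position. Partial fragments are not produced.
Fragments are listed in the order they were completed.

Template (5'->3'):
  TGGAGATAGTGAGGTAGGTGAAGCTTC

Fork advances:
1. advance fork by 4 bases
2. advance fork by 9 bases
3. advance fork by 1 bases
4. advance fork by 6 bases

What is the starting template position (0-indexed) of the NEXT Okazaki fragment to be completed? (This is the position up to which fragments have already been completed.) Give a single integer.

Step 1: advance 4 -> fork_pos = 0 + 4 = 4. Next multiple of 5 is 5 (not reached); still 0 fragment(s).
Step 2: advance 9 -> fork_pos = 4 + 9 = 13. Reached multiple(s) of 5: 5, 10 -> fragments 1-2 completed (2 total).
Step 3: advance 1 -> fork_pos = 13 + 1 = 14. Next multiple of 5 is 15 (not reached); still 2 fragment(s).
Step 4: advance 6 -> fork_pos = 14 + 6 = 20. Reached multiple(s) of 5: 15, 20 -> fragments 3-4 completed (4 total).
4 fragment(s) completed, covering template[0:20] (4 x 5 = 20). The next fragment, fragment 5, covers template[20:25], so it starts at position 20.

Answer: 20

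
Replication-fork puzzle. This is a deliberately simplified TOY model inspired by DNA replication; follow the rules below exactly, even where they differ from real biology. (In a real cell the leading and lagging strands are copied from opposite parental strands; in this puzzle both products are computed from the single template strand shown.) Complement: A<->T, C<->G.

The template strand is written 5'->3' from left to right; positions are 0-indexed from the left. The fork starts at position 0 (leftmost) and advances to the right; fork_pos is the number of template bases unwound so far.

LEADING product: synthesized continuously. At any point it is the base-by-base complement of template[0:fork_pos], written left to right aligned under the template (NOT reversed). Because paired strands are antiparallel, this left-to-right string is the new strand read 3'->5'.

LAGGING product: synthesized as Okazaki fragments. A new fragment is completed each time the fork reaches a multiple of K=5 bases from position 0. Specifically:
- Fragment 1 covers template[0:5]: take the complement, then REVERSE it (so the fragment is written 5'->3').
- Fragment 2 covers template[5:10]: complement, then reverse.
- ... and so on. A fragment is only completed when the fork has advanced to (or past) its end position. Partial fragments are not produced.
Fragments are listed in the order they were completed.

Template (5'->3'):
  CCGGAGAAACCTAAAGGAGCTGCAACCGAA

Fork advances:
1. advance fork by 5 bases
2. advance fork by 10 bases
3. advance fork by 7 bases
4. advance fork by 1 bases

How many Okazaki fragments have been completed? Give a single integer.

Answer: 4

Derivation:
Step 1: advance 5 -> fork_pos = 0 + 5 = 5. Reached multiple(s) of 5: 5 -> fragment 1 completed (1 total).
Step 2: advance 10 -> fork_pos = 5 + 10 = 15. Reached multiple(s) of 5: 10, 15 -> fragments 2-3 completed (3 total).
Step 3: advance 7 -> fork_pos = 15 + 7 = 22. Reached multiple(s) of 5: 20 -> fragment 4 completed (4 total).
Step 4: advance 1 -> fork_pos = 22 + 1 = 23. Next multiple of 5 is 25 (not reached); still 4 fragment(s).
Check: final fork_pos = 23; the multiples of 5 that are <= 23 are 5..20 -> 23 // 5 = 4 completed fragment(s).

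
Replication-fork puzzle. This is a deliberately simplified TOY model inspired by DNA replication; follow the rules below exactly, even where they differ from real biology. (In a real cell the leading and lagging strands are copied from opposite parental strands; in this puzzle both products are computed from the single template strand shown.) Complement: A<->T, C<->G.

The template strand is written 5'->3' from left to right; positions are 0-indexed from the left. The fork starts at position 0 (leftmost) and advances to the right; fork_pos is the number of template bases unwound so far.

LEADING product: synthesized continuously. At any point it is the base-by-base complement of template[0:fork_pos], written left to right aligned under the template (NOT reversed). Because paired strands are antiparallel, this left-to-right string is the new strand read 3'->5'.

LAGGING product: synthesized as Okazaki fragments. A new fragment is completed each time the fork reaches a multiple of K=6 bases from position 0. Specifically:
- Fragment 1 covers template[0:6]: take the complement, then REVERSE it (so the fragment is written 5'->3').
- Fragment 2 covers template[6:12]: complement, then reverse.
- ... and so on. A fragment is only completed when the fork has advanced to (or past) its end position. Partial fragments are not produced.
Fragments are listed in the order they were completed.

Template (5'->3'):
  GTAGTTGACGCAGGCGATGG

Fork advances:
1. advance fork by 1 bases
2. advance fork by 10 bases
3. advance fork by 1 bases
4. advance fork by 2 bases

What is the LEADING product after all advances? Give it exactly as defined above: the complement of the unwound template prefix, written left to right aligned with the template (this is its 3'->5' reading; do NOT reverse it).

Answer: CATCAACTGCGTCC

Derivation:
Step 1: advance 1 -> fork_pos = 0 + 1 = 1.
Step 2: advance 10 -> fork_pos = 1 + 10 = 11.
Step 3: advance 1 -> fork_pos = 11 + 1 = 12.
Step 4: advance 2 -> fork_pos = 12 + 2 = 14.
Unwound prefix: template[0:14] = GTAGTTGACGCAGG
Complement it base by base (A<->T, C<->G), keeping left-to-right order:
  [0:5] GTAGT -> CATCA
  [5:10] TGACG -> ACTGC
  [10:14] CAGG -> GTCC
Concatenate: CATCAACTGCGTCC (length 14; written aligned with the template, i.e. 3'->5').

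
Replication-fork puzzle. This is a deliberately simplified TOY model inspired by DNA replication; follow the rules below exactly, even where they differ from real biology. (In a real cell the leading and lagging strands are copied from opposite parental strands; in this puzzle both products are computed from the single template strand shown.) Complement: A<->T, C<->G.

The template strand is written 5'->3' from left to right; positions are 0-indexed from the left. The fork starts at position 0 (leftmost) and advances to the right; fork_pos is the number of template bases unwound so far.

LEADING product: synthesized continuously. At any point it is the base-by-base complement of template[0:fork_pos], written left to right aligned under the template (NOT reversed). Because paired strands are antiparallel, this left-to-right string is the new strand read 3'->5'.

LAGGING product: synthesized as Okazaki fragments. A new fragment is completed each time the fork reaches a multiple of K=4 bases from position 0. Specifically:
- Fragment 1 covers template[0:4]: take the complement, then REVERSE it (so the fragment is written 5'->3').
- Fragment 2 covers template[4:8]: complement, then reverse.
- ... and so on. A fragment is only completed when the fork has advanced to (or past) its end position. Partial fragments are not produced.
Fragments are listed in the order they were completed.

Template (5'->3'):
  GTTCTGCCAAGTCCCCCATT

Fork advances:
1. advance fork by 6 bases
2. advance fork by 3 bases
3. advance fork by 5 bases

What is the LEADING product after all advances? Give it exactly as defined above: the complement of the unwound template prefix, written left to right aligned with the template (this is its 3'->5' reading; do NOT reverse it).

Answer: CAAGACGGTTCAGG

Derivation:
Step 1: advance 6 -> fork_pos = 0 + 6 = 6.
Step 2: advance 3 -> fork_pos = 6 + 3 = 9.
Step 3: advance 5 -> fork_pos = 9 + 5 = 14.
Unwound prefix: template[0:14] = GTTCTGCCAAGTCC
Complement it base by base (A<->T, C<->G), keeping left-to-right order:
  [0:5] GTTCT -> CAAGA
  [5:10] GCCAA -> CGGTT
  [10:14] GTCC -> CAGG
Concatenate: CAAGACGGTTCAGG (length 14; written aligned with the template, i.e. 3'->5').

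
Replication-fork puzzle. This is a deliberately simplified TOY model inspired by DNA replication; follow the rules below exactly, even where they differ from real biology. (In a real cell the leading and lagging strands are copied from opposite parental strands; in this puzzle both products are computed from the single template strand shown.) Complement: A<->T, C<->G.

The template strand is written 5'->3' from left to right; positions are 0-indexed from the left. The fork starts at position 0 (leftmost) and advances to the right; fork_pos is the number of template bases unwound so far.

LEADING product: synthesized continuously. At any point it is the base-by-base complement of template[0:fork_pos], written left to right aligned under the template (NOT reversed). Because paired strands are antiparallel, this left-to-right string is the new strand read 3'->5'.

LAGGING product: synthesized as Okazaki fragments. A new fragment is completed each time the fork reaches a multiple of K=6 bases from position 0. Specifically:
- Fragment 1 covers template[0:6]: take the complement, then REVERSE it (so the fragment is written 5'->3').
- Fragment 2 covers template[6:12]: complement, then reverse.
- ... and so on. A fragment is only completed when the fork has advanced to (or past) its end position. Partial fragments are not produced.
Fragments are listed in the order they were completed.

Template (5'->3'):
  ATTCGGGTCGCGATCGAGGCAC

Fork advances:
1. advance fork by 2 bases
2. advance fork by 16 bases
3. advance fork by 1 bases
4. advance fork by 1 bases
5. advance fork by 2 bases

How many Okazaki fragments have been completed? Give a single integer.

Answer: 3

Derivation:
Step 1: advance 2 -> fork_pos = 0 + 2 = 2. Next multiple of 6 is 6 (not reached); still 0 fragment(s).
Step 2: advance 16 -> fork_pos = 2 + 16 = 18. Reached multiple(s) of 6: 6, 12, 18 -> fragments 1-3 completed (3 total).
Step 3: advance 1 -> fork_pos = 18 + 1 = 19. Next multiple of 6 is 24 (not reached); still 3 fragment(s).
Step 4: advance 1 -> fork_pos = 19 + 1 = 20. Next multiple of 6 is 24 (not reached); still 3 fragment(s).
Step 5: advance 2 -> fork_pos = 20 + 2 = 22. Next multiple of 6 is 24 (not reached); still 3 fragment(s).
Check: final fork_pos = 22; the multiples of 6 that are <= 22 are 6..18 -> 22 // 6 = 3 completed fragment(s).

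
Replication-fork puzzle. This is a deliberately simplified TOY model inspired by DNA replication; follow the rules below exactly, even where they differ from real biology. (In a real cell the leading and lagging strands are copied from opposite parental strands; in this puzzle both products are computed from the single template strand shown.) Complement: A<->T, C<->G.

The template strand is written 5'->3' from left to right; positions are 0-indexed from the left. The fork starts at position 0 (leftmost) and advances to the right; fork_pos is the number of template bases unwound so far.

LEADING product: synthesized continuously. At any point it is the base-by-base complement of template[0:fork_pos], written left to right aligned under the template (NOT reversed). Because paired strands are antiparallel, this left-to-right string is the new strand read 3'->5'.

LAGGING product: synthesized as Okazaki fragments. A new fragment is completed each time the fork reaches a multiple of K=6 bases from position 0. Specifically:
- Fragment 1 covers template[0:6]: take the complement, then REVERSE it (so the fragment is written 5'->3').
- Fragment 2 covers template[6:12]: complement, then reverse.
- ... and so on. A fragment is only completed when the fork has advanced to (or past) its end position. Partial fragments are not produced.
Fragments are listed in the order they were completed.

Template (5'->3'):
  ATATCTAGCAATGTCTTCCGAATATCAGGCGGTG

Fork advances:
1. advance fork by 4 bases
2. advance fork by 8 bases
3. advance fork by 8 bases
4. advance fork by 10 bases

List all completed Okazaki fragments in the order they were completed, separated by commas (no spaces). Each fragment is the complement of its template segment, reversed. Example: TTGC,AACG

Step 1: advance 4 -> fork_pos = 0 + 4 = 4. Next multiple of 6 is 6 (not reached); still 0 fragment(s).
Step 2: advance 8 -> fork_pos = 4 + 8 = 12. Reached multiple(s) of 6: 6, 12 -> fragments 1-2 completed (2 total).
Step 3: advance 8 -> fork_pos = 12 + 8 = 20. Reached multiple(s) of 6: 18 -> fragment 3 completed (3 total).
Step 4: advance 10 -> fork_pos = 20 + 10 = 30. Reached multiple(s) of 6: 24, 30 -> fragments 4-5 completed (5 total).
Final fork_pos = 30, so 5 fragment(s) are complete. Build each: template segment -> complement -> reverse.
Fragment 1: template[0:6] = ATATCT -> complement TATAGA -> reversed AGATAT
Fragment 2: template[6:12] = AGCAAT -> complement TCGTTA -> reversed ATTGCT
Fragment 3: template[12:18] = GTCTTC -> complement CAGAAG -> reversed GAAGAC
Fragment 4: template[18:24] = CGAATA -> complement GCTTAT -> reversed TATTCG
Fragment 5: template[24:30] = TCAGGC -> complement AGTCCG -> reversed GCCTGA

Answer: AGATAT,ATTGCT,GAAGAC,TATTCG,GCCTGA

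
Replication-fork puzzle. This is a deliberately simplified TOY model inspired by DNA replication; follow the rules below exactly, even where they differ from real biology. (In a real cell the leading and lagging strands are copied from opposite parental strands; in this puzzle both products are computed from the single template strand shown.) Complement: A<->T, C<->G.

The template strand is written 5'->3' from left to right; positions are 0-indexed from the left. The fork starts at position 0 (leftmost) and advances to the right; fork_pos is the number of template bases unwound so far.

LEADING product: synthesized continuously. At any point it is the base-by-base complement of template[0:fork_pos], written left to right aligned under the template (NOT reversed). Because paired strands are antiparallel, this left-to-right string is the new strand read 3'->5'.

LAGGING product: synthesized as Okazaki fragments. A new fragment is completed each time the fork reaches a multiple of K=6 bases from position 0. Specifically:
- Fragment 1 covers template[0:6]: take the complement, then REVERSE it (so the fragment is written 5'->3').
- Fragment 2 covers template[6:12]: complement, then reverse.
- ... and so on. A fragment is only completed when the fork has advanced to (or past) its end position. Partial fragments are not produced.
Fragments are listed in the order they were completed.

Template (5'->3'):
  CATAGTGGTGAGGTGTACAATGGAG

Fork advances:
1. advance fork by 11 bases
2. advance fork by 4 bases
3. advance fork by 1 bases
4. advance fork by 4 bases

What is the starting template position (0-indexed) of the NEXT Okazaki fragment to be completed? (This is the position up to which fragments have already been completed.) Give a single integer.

Answer: 18

Derivation:
Step 1: advance 11 -> fork_pos = 0 + 11 = 11. Reached multiple(s) of 6: 6 -> fragment 1 completed (1 total).
Step 2: advance 4 -> fork_pos = 11 + 4 = 15. Reached multiple(s) of 6: 12 -> fragment 2 completed (2 total).
Step 3: advance 1 -> fork_pos = 15 + 1 = 16. Next multiple of 6 is 18 (not reached); still 2 fragment(s).
Step 4: advance 4 -> fork_pos = 16 + 4 = 20. Reached multiple(s) of 6: 18 -> fragment 3 completed (3 total).
3 fragment(s) completed, covering template[0:18] (3 x 6 = 18). The next fragment, fragment 4, covers template[18:24], so it starts at position 18.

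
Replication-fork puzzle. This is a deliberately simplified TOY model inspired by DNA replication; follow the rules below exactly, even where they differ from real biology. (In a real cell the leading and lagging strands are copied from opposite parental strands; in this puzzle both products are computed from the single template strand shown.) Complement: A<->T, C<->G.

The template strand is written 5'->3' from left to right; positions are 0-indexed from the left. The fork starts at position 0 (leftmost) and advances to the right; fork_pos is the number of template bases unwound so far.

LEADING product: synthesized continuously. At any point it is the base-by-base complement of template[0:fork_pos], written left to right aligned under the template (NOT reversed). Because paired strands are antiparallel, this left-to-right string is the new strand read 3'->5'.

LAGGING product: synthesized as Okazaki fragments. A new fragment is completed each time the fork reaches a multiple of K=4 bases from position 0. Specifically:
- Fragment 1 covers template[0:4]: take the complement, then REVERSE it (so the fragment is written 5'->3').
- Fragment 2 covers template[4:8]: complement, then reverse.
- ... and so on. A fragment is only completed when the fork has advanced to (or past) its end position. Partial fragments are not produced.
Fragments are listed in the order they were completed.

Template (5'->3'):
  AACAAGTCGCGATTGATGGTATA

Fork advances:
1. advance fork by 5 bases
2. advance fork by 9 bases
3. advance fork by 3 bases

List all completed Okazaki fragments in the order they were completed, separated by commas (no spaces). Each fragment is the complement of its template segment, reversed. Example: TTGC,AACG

Answer: TGTT,GACT,TCGC,TCAA

Derivation:
Step 1: advance 5 -> fork_pos = 0 + 5 = 5. Reached multiple(s) of 4: 4 -> fragment 1 completed (1 total).
Step 2: advance 9 -> fork_pos = 5 + 9 = 14. Reached multiple(s) of 4: 8, 12 -> fragments 2-3 completed (3 total).
Step 3: advance 3 -> fork_pos = 14 + 3 = 17. Reached multiple(s) of 4: 16 -> fragment 4 completed (4 total).
Final fork_pos = 17, so 4 fragment(s) are complete. Build each: template segment -> complement -> reverse.
Fragment 1: template[0:4] = AACA -> complement TTGT -> reversed TGTT
Fragment 2: template[4:8] = AGTC -> complement TCAG -> reversed GACT
Fragment 3: template[8:12] = GCGA -> complement CGCT -> reversed TCGC
Fragment 4: template[12:16] = TTGA -> complement AACT -> reversed TCAA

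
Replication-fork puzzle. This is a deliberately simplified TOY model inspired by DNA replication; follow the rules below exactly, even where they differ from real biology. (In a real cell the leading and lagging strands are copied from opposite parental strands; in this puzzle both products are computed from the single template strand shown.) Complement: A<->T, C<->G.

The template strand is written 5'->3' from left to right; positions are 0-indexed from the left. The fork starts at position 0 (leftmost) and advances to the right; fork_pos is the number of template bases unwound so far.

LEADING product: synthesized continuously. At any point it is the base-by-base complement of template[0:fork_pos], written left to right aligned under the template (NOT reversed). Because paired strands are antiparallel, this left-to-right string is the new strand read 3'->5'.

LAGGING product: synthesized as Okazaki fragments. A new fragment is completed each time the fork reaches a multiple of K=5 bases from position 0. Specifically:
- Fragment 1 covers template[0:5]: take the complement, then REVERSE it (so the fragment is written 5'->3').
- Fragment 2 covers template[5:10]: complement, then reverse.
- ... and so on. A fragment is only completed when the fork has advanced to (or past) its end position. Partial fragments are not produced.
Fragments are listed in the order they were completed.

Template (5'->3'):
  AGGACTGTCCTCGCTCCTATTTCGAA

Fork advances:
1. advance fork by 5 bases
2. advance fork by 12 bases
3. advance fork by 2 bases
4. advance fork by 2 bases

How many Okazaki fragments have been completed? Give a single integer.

Step 1: advance 5 -> fork_pos = 0 + 5 = 5. Reached multiple(s) of 5: 5 -> fragment 1 completed (1 total).
Step 2: advance 12 -> fork_pos = 5 + 12 = 17. Reached multiple(s) of 5: 10, 15 -> fragments 2-3 completed (3 total).
Step 3: advance 2 -> fork_pos = 17 + 2 = 19. Next multiple of 5 is 20 (not reached); still 3 fragment(s).
Step 4: advance 2 -> fork_pos = 19 + 2 = 21. Reached multiple(s) of 5: 20 -> fragment 4 completed (4 total).
Check: final fork_pos = 21; the multiples of 5 that are <= 21 are 5..20 -> 21 // 5 = 4 completed fragment(s).

Answer: 4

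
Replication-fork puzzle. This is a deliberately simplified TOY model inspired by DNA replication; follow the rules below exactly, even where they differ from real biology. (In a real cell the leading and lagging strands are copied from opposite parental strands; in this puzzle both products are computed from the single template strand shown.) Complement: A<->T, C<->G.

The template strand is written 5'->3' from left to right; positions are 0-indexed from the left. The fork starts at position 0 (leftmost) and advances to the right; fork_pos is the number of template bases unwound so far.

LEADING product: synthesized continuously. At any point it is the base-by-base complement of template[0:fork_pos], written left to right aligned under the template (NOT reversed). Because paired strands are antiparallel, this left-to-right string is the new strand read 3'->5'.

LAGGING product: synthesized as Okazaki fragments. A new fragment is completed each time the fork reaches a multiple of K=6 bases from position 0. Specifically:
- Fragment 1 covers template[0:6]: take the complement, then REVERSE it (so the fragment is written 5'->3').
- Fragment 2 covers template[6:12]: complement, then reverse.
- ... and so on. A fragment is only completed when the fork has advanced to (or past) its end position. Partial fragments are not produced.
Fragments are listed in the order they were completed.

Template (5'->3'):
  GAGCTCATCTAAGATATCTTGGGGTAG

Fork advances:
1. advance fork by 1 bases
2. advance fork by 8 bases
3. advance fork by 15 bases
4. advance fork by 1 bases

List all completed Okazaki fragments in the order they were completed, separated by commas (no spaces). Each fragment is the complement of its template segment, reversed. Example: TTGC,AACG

Answer: GAGCTC,TTAGAT,GATATC,CCCCAA

Derivation:
Step 1: advance 1 -> fork_pos = 0 + 1 = 1. Next multiple of 6 is 6 (not reached); still 0 fragment(s).
Step 2: advance 8 -> fork_pos = 1 + 8 = 9. Reached multiple(s) of 6: 6 -> fragment 1 completed (1 total).
Step 3: advance 15 -> fork_pos = 9 + 15 = 24. Reached multiple(s) of 6: 12, 18, 24 -> fragments 2-4 completed (4 total).
Step 4: advance 1 -> fork_pos = 24 + 1 = 25. Next multiple of 6 is 30 (not reached); still 4 fragment(s).
Final fork_pos = 25, so 4 fragment(s) are complete. Build each: template segment -> complement -> reverse.
Fragment 1: template[0:6] = GAGCTC -> complement CTCGAG -> reversed GAGCTC
Fragment 2: template[6:12] = ATCTAA -> complement TAGATT -> reversed TTAGAT
Fragment 3: template[12:18] = GATATC -> complement CTATAG -> reversed GATATC
Fragment 4: template[18:24] = TTGGGG -> complement AACCCC -> reversed CCCCAA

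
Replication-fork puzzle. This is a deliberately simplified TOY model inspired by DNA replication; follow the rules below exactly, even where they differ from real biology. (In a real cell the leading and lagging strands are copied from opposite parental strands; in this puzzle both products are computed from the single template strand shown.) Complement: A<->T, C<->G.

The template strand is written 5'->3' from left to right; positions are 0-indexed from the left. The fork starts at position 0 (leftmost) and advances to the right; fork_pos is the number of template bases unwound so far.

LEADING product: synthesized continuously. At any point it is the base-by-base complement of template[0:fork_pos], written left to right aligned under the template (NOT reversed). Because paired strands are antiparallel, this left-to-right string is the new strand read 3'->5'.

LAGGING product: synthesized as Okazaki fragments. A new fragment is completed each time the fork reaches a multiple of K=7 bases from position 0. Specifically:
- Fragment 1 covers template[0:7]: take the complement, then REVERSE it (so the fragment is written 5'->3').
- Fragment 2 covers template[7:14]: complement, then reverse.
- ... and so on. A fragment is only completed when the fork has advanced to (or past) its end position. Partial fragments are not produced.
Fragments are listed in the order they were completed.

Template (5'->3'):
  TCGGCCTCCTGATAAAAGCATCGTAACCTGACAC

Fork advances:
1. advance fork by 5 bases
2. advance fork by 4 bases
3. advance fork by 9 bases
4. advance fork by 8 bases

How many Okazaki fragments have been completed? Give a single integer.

Answer: 3

Derivation:
Step 1: advance 5 -> fork_pos = 0 + 5 = 5. Next multiple of 7 is 7 (not reached); still 0 fragment(s).
Step 2: advance 4 -> fork_pos = 5 + 4 = 9. Reached multiple(s) of 7: 7 -> fragment 1 completed (1 total).
Step 3: advance 9 -> fork_pos = 9 + 9 = 18. Reached multiple(s) of 7: 14 -> fragment 2 completed (2 total).
Step 4: advance 8 -> fork_pos = 18 + 8 = 26. Reached multiple(s) of 7: 21 -> fragment 3 completed (3 total).
Check: final fork_pos = 26; the multiples of 7 that are <= 26 are 7..21 -> 26 // 7 = 3 completed fragment(s).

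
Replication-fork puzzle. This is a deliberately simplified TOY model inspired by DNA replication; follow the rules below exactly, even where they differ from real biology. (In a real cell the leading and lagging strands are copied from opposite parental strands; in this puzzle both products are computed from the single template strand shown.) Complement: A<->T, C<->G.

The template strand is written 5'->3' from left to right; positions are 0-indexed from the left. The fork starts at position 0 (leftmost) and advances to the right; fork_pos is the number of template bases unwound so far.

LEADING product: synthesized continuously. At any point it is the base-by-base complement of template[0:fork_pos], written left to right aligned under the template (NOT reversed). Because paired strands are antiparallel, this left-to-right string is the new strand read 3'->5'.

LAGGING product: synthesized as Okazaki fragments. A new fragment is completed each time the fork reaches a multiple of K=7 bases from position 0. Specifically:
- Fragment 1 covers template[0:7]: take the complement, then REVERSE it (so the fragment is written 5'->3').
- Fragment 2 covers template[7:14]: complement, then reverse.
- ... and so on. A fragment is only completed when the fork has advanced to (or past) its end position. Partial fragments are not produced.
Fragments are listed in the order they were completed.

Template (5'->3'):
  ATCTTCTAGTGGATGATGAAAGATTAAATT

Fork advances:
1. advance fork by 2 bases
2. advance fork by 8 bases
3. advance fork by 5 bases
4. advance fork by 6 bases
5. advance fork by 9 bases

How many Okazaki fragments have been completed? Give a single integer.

Step 1: advance 2 -> fork_pos = 0 + 2 = 2. Next multiple of 7 is 7 (not reached); still 0 fragment(s).
Step 2: advance 8 -> fork_pos = 2 + 8 = 10. Reached multiple(s) of 7: 7 -> fragment 1 completed (1 total).
Step 3: advance 5 -> fork_pos = 10 + 5 = 15. Reached multiple(s) of 7: 14 -> fragment 2 completed (2 total).
Step 4: advance 6 -> fork_pos = 15 + 6 = 21. Reached multiple(s) of 7: 21 -> fragment 3 completed (3 total).
Step 5: advance 9 -> fork_pos = 21 + 9 = 30. Reached multiple(s) of 7: 28 -> fragment 4 completed (4 total).
Check: final fork_pos = 30; the multiples of 7 that are <= 30 are 7..28 -> 30 // 7 = 4 completed fragment(s).

Answer: 4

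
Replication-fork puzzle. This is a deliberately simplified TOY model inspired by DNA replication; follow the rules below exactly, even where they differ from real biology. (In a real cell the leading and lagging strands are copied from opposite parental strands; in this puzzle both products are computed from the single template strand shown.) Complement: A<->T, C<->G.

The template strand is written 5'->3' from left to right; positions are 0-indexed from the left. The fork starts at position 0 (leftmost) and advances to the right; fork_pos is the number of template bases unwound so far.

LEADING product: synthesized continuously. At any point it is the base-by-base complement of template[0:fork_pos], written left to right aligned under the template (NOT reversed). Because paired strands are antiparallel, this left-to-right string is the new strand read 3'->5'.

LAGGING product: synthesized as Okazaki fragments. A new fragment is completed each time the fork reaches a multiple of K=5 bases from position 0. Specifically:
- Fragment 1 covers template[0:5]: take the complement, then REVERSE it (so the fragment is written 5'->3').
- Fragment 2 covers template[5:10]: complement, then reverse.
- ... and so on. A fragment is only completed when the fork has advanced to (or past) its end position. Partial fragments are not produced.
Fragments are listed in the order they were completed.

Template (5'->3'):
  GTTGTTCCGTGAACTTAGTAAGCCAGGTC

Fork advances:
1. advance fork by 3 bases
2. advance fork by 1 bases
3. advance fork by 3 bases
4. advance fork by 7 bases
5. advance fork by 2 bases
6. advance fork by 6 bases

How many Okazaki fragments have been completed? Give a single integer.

Step 1: advance 3 -> fork_pos = 0 + 3 = 3. Next multiple of 5 is 5 (not reached); still 0 fragment(s).
Step 2: advance 1 -> fork_pos = 3 + 1 = 4. Next multiple of 5 is 5 (not reached); still 0 fragment(s).
Step 3: advance 3 -> fork_pos = 4 + 3 = 7. Reached multiple(s) of 5: 5 -> fragment 1 completed (1 total).
Step 4: advance 7 -> fork_pos = 7 + 7 = 14. Reached multiple(s) of 5: 10 -> fragment 2 completed (2 total).
Step 5: advance 2 -> fork_pos = 14 + 2 = 16. Reached multiple(s) of 5: 15 -> fragment 3 completed (3 total).
Step 6: advance 6 -> fork_pos = 16 + 6 = 22. Reached multiple(s) of 5: 20 -> fragment 4 completed (4 total).
Check: final fork_pos = 22; the multiples of 5 that are <= 22 are 5..20 -> 22 // 5 = 4 completed fragment(s).

Answer: 4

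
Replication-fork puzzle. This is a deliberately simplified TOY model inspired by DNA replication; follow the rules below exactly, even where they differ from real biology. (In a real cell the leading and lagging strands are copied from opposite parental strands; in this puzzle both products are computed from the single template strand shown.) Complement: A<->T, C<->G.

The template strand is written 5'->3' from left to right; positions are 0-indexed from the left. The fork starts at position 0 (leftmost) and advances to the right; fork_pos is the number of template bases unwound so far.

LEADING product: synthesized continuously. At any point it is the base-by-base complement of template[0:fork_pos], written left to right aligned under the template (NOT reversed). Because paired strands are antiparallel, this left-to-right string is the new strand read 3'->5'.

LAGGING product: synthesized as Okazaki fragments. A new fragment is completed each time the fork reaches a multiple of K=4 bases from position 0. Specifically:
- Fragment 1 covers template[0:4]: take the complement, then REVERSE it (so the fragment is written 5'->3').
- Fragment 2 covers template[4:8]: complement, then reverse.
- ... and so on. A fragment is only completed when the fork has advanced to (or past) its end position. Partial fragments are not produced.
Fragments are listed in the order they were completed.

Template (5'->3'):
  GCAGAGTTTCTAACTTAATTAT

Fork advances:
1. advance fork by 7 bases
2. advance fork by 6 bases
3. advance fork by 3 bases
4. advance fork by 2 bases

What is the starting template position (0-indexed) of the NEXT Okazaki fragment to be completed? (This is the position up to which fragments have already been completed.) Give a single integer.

Step 1: advance 7 -> fork_pos = 0 + 7 = 7. Reached multiple(s) of 4: 4 -> fragment 1 completed (1 total).
Step 2: advance 6 -> fork_pos = 7 + 6 = 13. Reached multiple(s) of 4: 8, 12 -> fragments 2-3 completed (3 total).
Step 3: advance 3 -> fork_pos = 13 + 3 = 16. Reached multiple(s) of 4: 16 -> fragment 4 completed (4 total).
Step 4: advance 2 -> fork_pos = 16 + 2 = 18. Next multiple of 4 is 20 (not reached); still 4 fragment(s).
4 fragment(s) completed, covering template[0:16] (4 x 4 = 16). The next fragment, fragment 5, covers template[16:20], so it starts at position 16.

Answer: 16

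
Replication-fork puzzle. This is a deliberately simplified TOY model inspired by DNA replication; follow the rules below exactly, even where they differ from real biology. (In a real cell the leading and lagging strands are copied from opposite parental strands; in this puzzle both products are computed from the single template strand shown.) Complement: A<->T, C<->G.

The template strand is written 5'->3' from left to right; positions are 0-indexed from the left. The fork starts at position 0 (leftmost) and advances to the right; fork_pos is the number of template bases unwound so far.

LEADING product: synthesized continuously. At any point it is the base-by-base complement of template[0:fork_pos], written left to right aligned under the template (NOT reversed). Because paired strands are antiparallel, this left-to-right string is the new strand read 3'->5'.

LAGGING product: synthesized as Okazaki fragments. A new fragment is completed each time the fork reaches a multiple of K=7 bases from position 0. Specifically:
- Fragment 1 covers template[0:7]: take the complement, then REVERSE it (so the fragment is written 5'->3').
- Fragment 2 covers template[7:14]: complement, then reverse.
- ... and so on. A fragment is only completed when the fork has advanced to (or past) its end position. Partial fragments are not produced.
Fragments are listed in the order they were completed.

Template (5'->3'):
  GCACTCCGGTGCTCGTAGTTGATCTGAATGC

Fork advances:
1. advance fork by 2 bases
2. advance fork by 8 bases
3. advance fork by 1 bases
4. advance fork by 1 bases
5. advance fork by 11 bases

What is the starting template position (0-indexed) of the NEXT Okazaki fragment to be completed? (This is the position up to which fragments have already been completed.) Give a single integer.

Answer: 21

Derivation:
Step 1: advance 2 -> fork_pos = 0 + 2 = 2. Next multiple of 7 is 7 (not reached); still 0 fragment(s).
Step 2: advance 8 -> fork_pos = 2 + 8 = 10. Reached multiple(s) of 7: 7 -> fragment 1 completed (1 total).
Step 3: advance 1 -> fork_pos = 10 + 1 = 11. Next multiple of 7 is 14 (not reached); still 1 fragment(s).
Step 4: advance 1 -> fork_pos = 11 + 1 = 12. Next multiple of 7 is 14 (not reached); still 1 fragment(s).
Step 5: advance 11 -> fork_pos = 12 + 11 = 23. Reached multiple(s) of 7: 14, 21 -> fragments 2-3 completed (3 total).
3 fragment(s) completed, covering template[0:21] (3 x 7 = 21). The next fragment, fragment 4, covers template[21:28], so it starts at position 21.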